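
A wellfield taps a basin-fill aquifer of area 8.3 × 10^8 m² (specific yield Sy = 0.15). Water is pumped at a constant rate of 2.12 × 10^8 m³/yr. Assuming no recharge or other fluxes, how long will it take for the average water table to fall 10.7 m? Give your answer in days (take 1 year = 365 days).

ΔV = Sy × A × Δh = 0.15 × 8.3 × 10^8 × 10.7 = 1.332 × 10^9 m³
Q = 2.12 × 10^8 m³/yr = 5.808 × 10^5 m³/d
t = ΔV / Q = 1.332 × 10^9 m³ / 5.808 × 10^5 m³/d = 2294 d

t ≈ 2290 days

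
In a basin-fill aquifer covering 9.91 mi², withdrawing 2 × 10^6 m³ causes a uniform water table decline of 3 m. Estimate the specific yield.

Sy ≈ 0.026

A = 9.91 mi² = 2.567 × 10^7 m²
Sy = ΔV / (A × Δh) = 2 × 10^6 m³ / (2.567 × 10^7 m² × 3 m) = 0.02597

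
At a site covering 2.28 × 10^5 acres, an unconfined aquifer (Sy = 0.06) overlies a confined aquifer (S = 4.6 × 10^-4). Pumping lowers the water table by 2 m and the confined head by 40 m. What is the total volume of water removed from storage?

ΔV ≈ 1.28 × 10^8 m³

A = 2.28 × 10^5 acres = 9.227 × 10^8 m²
Unconfined: ΔV_u = Sy × A × Δh_u = 0.06 × 9.227 × 10^8 × 2 = 1.107 × 10^8 m³
Confined: ΔV_c = S × A × Δh_c = 4.6 × 10^-4 × 9.227 × 10^8 × 40 = 1.698 × 10^7 m³
Total ΔV = 1.107 × 10^8 + 1.698 × 10^7 = 1.277 × 10^8 m³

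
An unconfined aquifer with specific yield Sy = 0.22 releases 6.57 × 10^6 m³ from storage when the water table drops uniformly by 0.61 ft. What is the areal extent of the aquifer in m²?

Δh = 0.61 ft = 0.1859 m
A = ΔV / (Sy × Δh) = 6.57 × 10^6 / (0.22 × 0.1859) = 1.606 × 10^8 m²

A ≈ 1.61 × 10^8 m²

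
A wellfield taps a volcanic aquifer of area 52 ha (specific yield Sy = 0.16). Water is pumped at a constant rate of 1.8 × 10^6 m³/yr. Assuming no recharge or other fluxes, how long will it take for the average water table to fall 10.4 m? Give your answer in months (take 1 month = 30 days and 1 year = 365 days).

A = 52 ha = 5.2 × 10^5 m²
ΔV = Sy × A × Δh = 0.16 × 5.2 × 10^5 × 10.4 = 8.653 × 10^5 m³
Q = 1.8 × 10^6 m³/yr = 4932 m³/d
t = ΔV / Q = 8.653 × 10^5 m³ / 4932 m³/d = 175.5 d
t = 175.5 d ≈ 5.849 months

t ≈ 5.85 months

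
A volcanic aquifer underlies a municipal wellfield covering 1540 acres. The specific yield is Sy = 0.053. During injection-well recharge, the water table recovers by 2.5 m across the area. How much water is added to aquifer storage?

A = 1540 acres = 6.232 × 10^6 m²
ΔV = Sy × A × Δh = 0.053 × 6.232 × 10^6 m² × 2.5 m = 8.258 × 10^5 m³

ΔV ≈ 8.26 × 10^5 m³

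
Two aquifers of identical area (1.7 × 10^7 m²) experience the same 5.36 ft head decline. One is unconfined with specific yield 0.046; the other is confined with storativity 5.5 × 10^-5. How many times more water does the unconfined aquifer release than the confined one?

Δh = 5.36 ft = 1.634 m
Unconfined: ΔV_u = Sy × A × Δh = 0.046 × 1.7 × 10^7 × 1.634 = 1.278 × 10^6 m³
Confined: ΔV_c = S × A × Δh = 5.5 × 10^-5 × 1.7 × 10^7 × 1.634 = 1528 m³
Ratio = ΔV_u / ΔV_c = Sy / S = 0.046 / 5.5 × 10^-5 = 836.4

ΔV_u / ΔV_c ≈ 836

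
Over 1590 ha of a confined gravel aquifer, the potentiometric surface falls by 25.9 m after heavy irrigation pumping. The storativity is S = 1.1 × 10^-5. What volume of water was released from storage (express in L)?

ΔV ≈ 4.53 × 10^6 L

A = 1590 ha = 1.59 × 10^7 m²
ΔV = S × A × Δh = 1.1 × 10^-5 × 1.59 × 10^7 m² × 25.9 m = 4530 m³
ΔV = 4530 m³ = 4.53 × 10^6 L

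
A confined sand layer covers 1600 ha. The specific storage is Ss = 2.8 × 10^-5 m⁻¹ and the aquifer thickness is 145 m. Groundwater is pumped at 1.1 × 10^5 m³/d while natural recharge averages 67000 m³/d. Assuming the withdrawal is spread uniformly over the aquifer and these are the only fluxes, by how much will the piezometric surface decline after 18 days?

Δh ≈ 11.9 m

S = Ss × b = 2.8 × 10^-5 m⁻¹ × 145 m = 4.06 × 10^-3
A = 1600 ha = 1.6 × 10^7 m²
Net abstraction = 1.1 × 10^5 − 67000 = 43000 m³/d
ΔV = Q × t = 43000 m³/d × 18 d = 7.74 × 10^5 m³
Δh = ΔV / (S × A) = 7.74 × 10^5 / (0.00406 × 1.6 × 10^7) = 11.92 m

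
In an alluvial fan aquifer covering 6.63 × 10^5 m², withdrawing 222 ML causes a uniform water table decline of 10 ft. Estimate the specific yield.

Sy ≈ 0.11

Δh = 10 ft = 3.048 m
ΔV = 222 ML = 2.22 × 10^5 m³
Sy = ΔV / (A × Δh) = 2.22 × 10^5 m³ / (6.63 × 10^5 m² × 3.048 m) = 0.1099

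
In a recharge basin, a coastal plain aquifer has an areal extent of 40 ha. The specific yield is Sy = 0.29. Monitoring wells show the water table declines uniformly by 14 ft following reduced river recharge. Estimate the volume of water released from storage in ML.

ΔV ≈ 495 ML

A = 40 ha = 4 × 10^5 m²
Δh = 14 ft = 4.267 m
ΔV = Sy × A × Δh = 0.29 × 4 × 10^5 m² × 4.267 m = 4.95 × 10^5 m³
ΔV = 4.95 × 10^5 m³ = 495 ML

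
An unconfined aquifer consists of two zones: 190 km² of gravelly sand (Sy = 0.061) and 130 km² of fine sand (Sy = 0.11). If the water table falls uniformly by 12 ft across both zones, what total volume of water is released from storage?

ΔV ≈ 9.47 × 10^7 m³

A₁ = 190 km² = 1.9 × 10^8 m²; A₂ = 130 km² = 1.3 × 10^8 m²
Δh = 12 ft = 3.658 m
ΔV₁ = 0.061 × 1.9 × 10^8 × 3.658 = 4.239 × 10^7 m³
ΔV₂ = 0.11 × 1.3 × 10^8 × 3.658 = 5.23 × 10^7 m³
ΔV = ΔV₁ + ΔV₂ = 9.47 × 10^7 m³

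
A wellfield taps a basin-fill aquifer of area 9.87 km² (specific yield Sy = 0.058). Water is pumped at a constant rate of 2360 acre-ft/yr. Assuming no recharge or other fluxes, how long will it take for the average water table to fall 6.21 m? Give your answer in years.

A = 9.87 km² = 9.87 × 10^6 m²
ΔV = Sy × A × Δh = 0.058 × 9.87 × 10^6 × 6.21 = 3.555 × 10^6 m³
Q = 2360 acre-ft/yr = 7975 m³/d
t = ΔV / Q = 3.555 × 10^6 m³ / 7975 m³/d = 445.7 d
t = 445.7 d ≈ 1.221 years

t ≈ 1.22 years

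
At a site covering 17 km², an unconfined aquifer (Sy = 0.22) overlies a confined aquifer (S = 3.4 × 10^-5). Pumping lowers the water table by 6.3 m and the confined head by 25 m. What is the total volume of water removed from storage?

ΔV ≈ 2.36 × 10^7 m³

A = 17 km² = 1.7 × 10^7 m²
Unconfined: ΔV_u = Sy × A × Δh_u = 0.22 × 1.7 × 10^7 × 6.3 = 2.356 × 10^7 m³
Confined: ΔV_c = S × A × Δh_c = 3.4 × 10^-5 × 1.7 × 10^7 × 25 = 14450 m³
Total ΔV = 2.356 × 10^7 + 14450 = 2.358 × 10^7 m³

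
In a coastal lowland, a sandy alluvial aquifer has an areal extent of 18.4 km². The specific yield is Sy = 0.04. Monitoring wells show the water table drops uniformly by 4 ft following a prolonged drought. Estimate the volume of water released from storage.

ΔV ≈ 8.97 × 10^5 m³

A = 18.4 km² = 1.84 × 10^7 m²
Δh = 4 ft = 1.219 m
ΔV = Sy × A × Δh = 0.04 × 1.84 × 10^7 m² × 1.219 m = 8.973 × 10^5 m³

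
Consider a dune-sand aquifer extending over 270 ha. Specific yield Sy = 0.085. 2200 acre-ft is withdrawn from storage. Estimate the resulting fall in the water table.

Δh ≈ 11.8 m

A = 270 ha = 2.7 × 10^6 m²
ΔV = 2200 acre-ft = 2.714 × 10^6 m³
Δh = ΔV / (Sy × A) = 2.714 × 10^6 m³ / (0.085 × 2.7 × 10^6 m²) = 11.82 m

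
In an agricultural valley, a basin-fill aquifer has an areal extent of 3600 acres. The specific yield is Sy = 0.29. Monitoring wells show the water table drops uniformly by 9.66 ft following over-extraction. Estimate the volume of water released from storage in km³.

A = 3600 acres = 1.457 × 10^7 m²
Δh = 9.66 ft = 2.944 m
ΔV = Sy × A × Δh = 0.29 × 1.457 × 10^7 m² × 2.944 m = 1.244 × 10^7 m³
ΔV = 1.244 × 10^7 m³ = 0.01244 km³

ΔV ≈ 0.0124 km³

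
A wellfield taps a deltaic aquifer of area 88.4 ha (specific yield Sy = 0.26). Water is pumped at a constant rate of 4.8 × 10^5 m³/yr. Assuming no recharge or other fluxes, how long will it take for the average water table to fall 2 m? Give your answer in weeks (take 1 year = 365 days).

t ≈ 49.9 weeks

A = 88.4 ha = 8.84 × 10^5 m²
ΔV = Sy × A × Δh = 0.26 × 8.84 × 10^5 × 2 = 4.597 × 10^5 m³
Q = 4.8 × 10^5 m³/yr = 1315 m³/d
t = ΔV / Q = 4.597 × 10^5 m³ / 1315 m³/d = 349.5 d
t = 349.5 d ≈ 49.94 weeks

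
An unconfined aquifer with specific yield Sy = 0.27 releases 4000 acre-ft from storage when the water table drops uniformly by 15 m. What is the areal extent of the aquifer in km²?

ΔV = 4000 acre-ft = 4.934 × 10^6 m³
A = ΔV / (Sy × Δh) = 4.934 × 10^6 / (0.27 × 15) = 1.218 × 10^6 m²
A = 1.218 × 10^6 m² = 1.218 km²

A ≈ 1.22 km²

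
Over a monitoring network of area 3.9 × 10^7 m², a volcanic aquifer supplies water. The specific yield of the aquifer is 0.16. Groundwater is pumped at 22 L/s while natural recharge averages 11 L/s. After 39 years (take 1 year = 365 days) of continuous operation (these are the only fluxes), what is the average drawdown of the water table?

Net abstraction = 22 − 11 = 11 L/s
Q_net = 11 L/s = 950.4 m³/d
t = 39 years = 14240 d
ΔV = Q × t = 950.4 m³/d × 14240 d = 1.353 × 10^7 m³
Δh = ΔV / (Sy × A) = 1.353 × 10^7 / (0.16 × 3.9 × 10^7) = 2.168 m

Δh ≈ 2.17 m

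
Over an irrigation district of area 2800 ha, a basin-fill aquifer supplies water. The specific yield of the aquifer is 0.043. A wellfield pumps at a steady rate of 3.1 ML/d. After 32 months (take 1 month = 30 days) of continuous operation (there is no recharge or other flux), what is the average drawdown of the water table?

Δh ≈ 2.47 m

A = 2800 ha = 2.8 × 10^7 m²
Q = 3.1 ML/d = 3100 m³/d
t = 32 months = 960 d
ΔV = Q × t = 3100 m³/d × 960 d = 2.976 × 10^6 m³
Δh = ΔV / (Sy × A) = 2.976 × 10^6 / (0.043 × 2.8 × 10^7) = 2.472 m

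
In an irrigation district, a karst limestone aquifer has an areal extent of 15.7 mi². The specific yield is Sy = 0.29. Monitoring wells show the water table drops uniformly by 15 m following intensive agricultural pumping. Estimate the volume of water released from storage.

A = 15.7 mi² = 4.066 × 10^7 m²
ΔV = Sy × A × Δh = 0.29 × 4.066 × 10^7 m² × 15 m = 1.769 × 10^8 m³

ΔV ≈ 1.77 × 10^8 m³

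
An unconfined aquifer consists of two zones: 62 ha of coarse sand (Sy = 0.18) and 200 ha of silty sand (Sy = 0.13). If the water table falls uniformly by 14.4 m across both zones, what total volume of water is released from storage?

A₁ = 62 ha = 6.2 × 10^5 m²; A₂ = 200 ha = 2 × 10^6 m²
ΔV₁ = 0.18 × 6.2 × 10^5 × 14.4 = 1.607 × 10^6 m³
ΔV₂ = 0.13 × 2 × 10^6 × 14.4 = 3.744 × 10^6 m³
ΔV = ΔV₁ + ΔV₂ = 5.351 × 10^6 m³

ΔV ≈ 5.35 × 10^6 m³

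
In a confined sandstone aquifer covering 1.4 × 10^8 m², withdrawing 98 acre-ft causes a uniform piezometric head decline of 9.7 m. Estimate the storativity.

ΔV = 98 acre-ft = 1.209 × 10^5 m³
S = ΔV / (A × Δh) = 1.209 × 10^5 m³ / (1.4 × 10^8 m² × 9.7 m) = 8.901 × 10^-5

S ≈ 8.9 × 10^-5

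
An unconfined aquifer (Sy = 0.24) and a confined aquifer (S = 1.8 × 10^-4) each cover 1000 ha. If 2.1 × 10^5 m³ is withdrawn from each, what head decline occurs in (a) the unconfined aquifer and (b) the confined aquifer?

A = 1000 ha = 1 × 10^7 m²
Unconfined: Δh_u = ΔV/(Sy·A) = 2.1 × 10^5/(0.24 × 1 × 10^7) = 0.0875 m
Confined: Δh_c = ΔV/(S·A) = 2.1 × 10^5/(1.8 × 10^-4 × 1 × 10^7) = 116.7 m

Δh_u ≈ 0.0875 m; Δh_c ≈ 117 m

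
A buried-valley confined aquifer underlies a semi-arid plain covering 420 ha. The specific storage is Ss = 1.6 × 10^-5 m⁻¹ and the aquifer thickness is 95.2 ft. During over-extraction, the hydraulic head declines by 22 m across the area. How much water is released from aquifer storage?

ΔV ≈ 42900 m³

b = 95.2 ft = 29.02 m
S = Ss × b = 1.6 × 10^-5 m⁻¹ × 29.02 m = 4.643 × 10^-4
A = 420 ha = 4.2 × 10^6 m²
ΔV = S × A × Δh = 4.643 × 10^-4 × 4.2 × 10^6 m² × 22 m = 42900 m³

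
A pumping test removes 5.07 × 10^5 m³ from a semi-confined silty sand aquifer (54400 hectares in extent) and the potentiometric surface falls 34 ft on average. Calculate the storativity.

S ≈ 9 × 10^-5

A = 54400 hectares = 5.44 × 10^8 m²
Δh = 34 ft = 10.36 m
S = ΔV / (A × Δh) = 5.07 × 10^5 m³ / (5.44 × 10^8 m² × 10.36 m) = 8.993 × 10^-5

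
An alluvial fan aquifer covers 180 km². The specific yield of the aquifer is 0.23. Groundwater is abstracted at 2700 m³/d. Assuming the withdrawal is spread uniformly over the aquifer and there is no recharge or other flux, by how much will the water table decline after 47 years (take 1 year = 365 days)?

Δh ≈ 1.12 m

A = 180 km² = 1.8 × 10^8 m²
t = 47 years = 17160 d
ΔV = Q × t = 2700 m³/d × 17160 d = 4.632 × 10^7 m³
Δh = ΔV / (Sy × A) = 4.632 × 10^7 / (0.23 × 1.8 × 10^8) = 1.119 m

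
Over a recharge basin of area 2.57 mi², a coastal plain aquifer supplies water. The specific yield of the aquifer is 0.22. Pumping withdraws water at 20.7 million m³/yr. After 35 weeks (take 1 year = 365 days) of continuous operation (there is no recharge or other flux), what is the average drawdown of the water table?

Δh ≈ 9.49 m

A = 2.57 mi² = 6.656 × 10^6 m²
Q = 20.7 million m³/yr = 56710 m³/d
t = 35 weeks = 245 d
ΔV = Q × t = 56710 m³/d × 245 d = 1.389 × 10^7 m³
Δh = ΔV / (Sy × A) = 1.389 × 10^7 / (0.22 × 6.656 × 10^6) = 9.488 m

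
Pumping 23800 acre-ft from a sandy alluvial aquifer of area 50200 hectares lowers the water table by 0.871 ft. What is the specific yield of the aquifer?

Sy ≈ 0.22

A = 50200 hectares = 5.02 × 10^8 m²
Δh = 0.871 ft = 0.2655 m
ΔV = 23800 acre-ft = 2.936 × 10^7 m³
Sy = ΔV / (A × Δh) = 2.936 × 10^7 m³ / (5.02 × 10^8 m² × 0.2655 m) = 0.2203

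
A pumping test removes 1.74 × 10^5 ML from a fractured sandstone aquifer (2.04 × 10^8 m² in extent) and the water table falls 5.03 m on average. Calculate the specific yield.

ΔV = 1.74 × 10^5 ML = 1.74 × 10^8 m³
Sy = ΔV / (A × Δh) = 1.74 × 10^8 m³ / (2.04 × 10^8 m² × 5.03 m) = 0.1696

Sy ≈ 0.17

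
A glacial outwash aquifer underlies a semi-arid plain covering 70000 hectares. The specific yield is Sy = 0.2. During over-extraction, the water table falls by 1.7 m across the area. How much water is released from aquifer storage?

A = 70000 hectares = 7 × 10^8 m²
ΔV = Sy × A × Δh = 0.2 × 7 × 10^8 m² × 1.7 m = 2.38 × 10^8 m³

ΔV ≈ 2.38 × 10^8 m³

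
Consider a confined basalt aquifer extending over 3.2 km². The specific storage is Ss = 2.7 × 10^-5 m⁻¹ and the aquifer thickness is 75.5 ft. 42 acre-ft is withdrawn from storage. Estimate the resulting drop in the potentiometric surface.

Δh ≈ 26.1 m

b = 75.5 ft = 23.01 m
S = Ss × b = 2.7 × 10^-5 m⁻¹ × 23.01 m = 6.213 × 10^-4
A = 3.2 km² = 3.2 × 10^6 m²
ΔV = 42 acre-ft = 51810 m³
Δh = ΔV / (S × A) = 51810 m³ / (6.213 × 10^-4 × 3.2 × 10^6 m²) = 26.06 m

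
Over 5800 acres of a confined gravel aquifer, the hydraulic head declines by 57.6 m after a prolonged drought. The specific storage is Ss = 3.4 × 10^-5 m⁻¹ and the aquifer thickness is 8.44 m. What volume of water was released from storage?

S = Ss × b = 3.4 × 10^-5 m⁻¹ × 8.44 m = 2.87 × 10^-4
A = 5800 acres = 2.347 × 10^7 m²
ΔV = S × A × Δh = 2.87 × 10^-4 × 2.347 × 10^7 m² × 57.6 m = 3.88 × 10^5 m³

ΔV ≈ 3.88 × 10^5 m³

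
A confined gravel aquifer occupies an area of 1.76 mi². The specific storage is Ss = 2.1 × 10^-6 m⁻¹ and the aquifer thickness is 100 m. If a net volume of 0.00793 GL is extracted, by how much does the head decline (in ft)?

Δh ≈ 27.2 ft

S = Ss × b = 2.1 × 10^-6 m⁻¹ × 100 m = 2.1 × 10^-4
A = 1.76 mi² = 4.558 × 10^6 m²
ΔV = 0.00793 GL = 7930 m³
Δh = ΔV / (S × A) = 7930 m³ / (2.1 × 10^-4 × 4.558 × 10^6 m²) = 8.284 m
Δh = 8.284 m = 27.18 ft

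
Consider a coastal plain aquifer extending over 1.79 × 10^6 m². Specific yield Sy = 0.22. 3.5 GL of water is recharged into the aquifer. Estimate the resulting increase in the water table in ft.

ΔV = 3.5 GL = 3.5 × 10^6 m³
Δh = ΔV / (Sy × A) = 3.5 × 10^6 m³ / (0.22 × 1.79 × 10^6 m²) = 8.888 m
Δh = 8.888 m = 29.16 ft

Δh ≈ 29.2 ft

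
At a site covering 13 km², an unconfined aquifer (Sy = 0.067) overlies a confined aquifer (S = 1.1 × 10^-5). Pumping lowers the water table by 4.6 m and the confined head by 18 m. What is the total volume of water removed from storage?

ΔV ≈ 4.01 × 10^6 m³

A = 13 km² = 1.3 × 10^7 m²
Unconfined: ΔV_u = Sy × A × Δh_u = 0.067 × 1.3 × 10^7 × 4.6 = 4.007 × 10^6 m³
Confined: ΔV_c = S × A × Δh_c = 1.1 × 10^-5 × 1.3 × 10^7 × 18 = 2574 m³
Total ΔV = 4.007 × 10^6 + 2574 = 4.009 × 10^6 m³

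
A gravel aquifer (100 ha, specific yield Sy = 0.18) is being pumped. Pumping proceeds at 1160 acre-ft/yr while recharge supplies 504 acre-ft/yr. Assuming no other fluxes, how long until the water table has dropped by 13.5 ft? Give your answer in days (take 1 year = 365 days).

t ≈ 334 days

A = 100 ha = 1 × 10^6 m²
Δh = 13.5 ft = 4.115 m
ΔV = Sy × A × Δh = 0.18 × 1 × 10^6 × 4.115 = 7.407 × 10^5 m³
Net withdrawal = 1160 − 504 = 656 acre-ft/yr = 2217 m³/d
t = ΔV / Q = 7.407 × 10^5 m³ / 2217 m³/d = 334.1 d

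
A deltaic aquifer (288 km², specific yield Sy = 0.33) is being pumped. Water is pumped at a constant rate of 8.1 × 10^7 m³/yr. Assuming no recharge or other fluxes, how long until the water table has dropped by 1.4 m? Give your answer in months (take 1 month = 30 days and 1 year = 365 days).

t ≈ 20 months

A = 288 km² = 2.88 × 10^8 m²
ΔV = Sy × A × Δh = 0.33 × 2.88 × 10^8 × 1.4 = 1.331 × 10^8 m³
Q = 8.1 × 10^7 m³/yr = 2.219 × 10^5 m³/d
t = ΔV / Q = 1.331 × 10^8 m³ / 2.219 × 10^5 m³/d = 599.6 d
t = 599.6 d ≈ 19.99 months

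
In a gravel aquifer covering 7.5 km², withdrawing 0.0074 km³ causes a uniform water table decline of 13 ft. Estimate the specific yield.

Sy ≈ 0.25

A = 7.5 km² = 7.5 × 10^6 m²
Δh = 13 ft = 3.962 m
ΔV = 0.0074 km³ = 7.4 × 10^6 m³
Sy = ΔV / (A × Δh) = 7.4 × 10^6 m³ / (7.5 × 10^6 m² × 3.962 m) = 0.249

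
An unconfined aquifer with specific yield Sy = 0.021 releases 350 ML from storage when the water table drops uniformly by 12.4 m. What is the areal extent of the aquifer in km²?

A ≈ 1.34 km²

ΔV = 350 ML = 3.5 × 10^5 m³
A = ΔV / (Sy × Δh) = 3.5 × 10^5 / (0.021 × 12.4) = 1.344 × 10^6 m²
A = 1.344 × 10^6 m² = 1.344 km²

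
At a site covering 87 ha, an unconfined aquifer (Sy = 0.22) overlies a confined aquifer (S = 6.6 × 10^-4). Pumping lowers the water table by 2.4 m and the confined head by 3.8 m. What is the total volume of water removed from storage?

A = 87 ha = 8.7 × 10^5 m²
Unconfined: ΔV_u = Sy × A × Δh_u = 0.22 × 8.7 × 10^5 × 2.4 = 4.594 × 10^5 m³
Confined: ΔV_c = S × A × Δh_c = 6.6 × 10^-4 × 8.7 × 10^5 × 3.8 = 2182 m³
Total ΔV = 4.594 × 10^5 + 2182 = 4.615 × 10^5 m³

ΔV ≈ 4.62 × 10^5 m³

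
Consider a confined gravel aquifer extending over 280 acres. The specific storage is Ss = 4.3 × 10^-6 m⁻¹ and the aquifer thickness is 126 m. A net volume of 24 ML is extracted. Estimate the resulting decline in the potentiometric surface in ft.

S = Ss × b = 4.3 × 10^-6 m⁻¹ × 126 m = 5.418 × 10^-4
A = 280 acres = 1.133 × 10^6 m²
ΔV = 24 ML = 24000 m³
Δh = ΔV / (S × A) = 24000 m³ / (5.418 × 10^-4 × 1.133 × 10^6 m²) = 39.09 m
Δh = 39.09 m = 128.3 ft

Δh ≈ 128 ft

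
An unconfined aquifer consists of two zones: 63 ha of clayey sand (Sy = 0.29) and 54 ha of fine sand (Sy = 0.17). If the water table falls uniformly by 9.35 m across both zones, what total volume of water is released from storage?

ΔV ≈ 2.57 × 10^6 m³

A₁ = 63 ha = 6.3 × 10^5 m²; A₂ = 54 ha = 5.4 × 10^5 m²
ΔV₁ = 0.29 × 6.3 × 10^5 × 9.35 = 1.708 × 10^6 m³
ΔV₂ = 0.17 × 5.4 × 10^5 × 9.35 = 8.583 × 10^5 m³
ΔV = ΔV₁ + ΔV₂ = 2.567 × 10^6 m³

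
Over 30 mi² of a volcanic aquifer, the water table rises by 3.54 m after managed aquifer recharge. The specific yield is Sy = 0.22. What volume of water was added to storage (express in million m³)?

ΔV ≈ 60.5 million m³

A = 30 mi² = 7.77 × 10^7 m²
ΔV = Sy × A × Δh = 0.22 × 7.77 × 10^7 m² × 3.54 m = 6.051 × 10^7 m³
ΔV = 6.051 × 10^7 m³ = 60.51 million m³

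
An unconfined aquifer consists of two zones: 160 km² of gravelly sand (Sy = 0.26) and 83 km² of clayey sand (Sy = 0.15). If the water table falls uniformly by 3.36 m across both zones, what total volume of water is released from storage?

ΔV ≈ 1.82 × 10^8 m³

A₁ = 160 km² = 1.6 × 10^8 m²; A₂ = 83 km² = 8.3 × 10^7 m²
ΔV₁ = 0.26 × 1.6 × 10^8 × 3.36 = 1.398 × 10^8 m³
ΔV₂ = 0.15 × 8.3 × 10^7 × 3.36 = 4.183 × 10^7 m³
ΔV = ΔV₁ + ΔV₂ = 1.816 × 10^8 m³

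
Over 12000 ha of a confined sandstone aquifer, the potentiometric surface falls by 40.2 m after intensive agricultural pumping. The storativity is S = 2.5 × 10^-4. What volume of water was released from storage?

ΔV ≈ 1.21 × 10^6 m³

A = 12000 ha = 1.2 × 10^8 m²
ΔV = S × A × Δh = 2.5 × 10^-4 × 1.2 × 10^8 m² × 40.2 m = 1.206 × 10^6 m³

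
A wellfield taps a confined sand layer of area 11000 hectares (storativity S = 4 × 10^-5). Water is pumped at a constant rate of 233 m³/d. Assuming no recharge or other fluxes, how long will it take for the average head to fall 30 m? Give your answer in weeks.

A = 11000 hectares = 1.1 × 10^8 m²
ΔV = S × A × Δh = 4 × 10^-5 × 1.1 × 10^8 × 30 = 1.32 × 10^5 m³
t = ΔV / Q = 1.32 × 10^5 m³ / 233 m³/d = 566.5 d
t = 566.5 d ≈ 80.93 weeks

t ≈ 80.9 weeks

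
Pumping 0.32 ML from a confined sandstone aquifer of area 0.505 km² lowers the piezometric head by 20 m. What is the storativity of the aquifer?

S ≈ 3.2 × 10^-5

A = 0.505 km² = 5.05 × 10^5 m²
ΔV = 0.32 ML = 320 m³
S = ΔV / (A × Δh) = 320 m³ / (5.05 × 10^5 m² × 20 m) = 3.168 × 10^-5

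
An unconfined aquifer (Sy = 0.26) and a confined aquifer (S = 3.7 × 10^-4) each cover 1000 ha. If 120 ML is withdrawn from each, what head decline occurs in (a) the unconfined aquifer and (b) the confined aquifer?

Δh_u ≈ 0.0462 m; Δh_c ≈ 32.4 m

A = 1000 ha = 1 × 10^7 m²
ΔV = 120 ML = 1.2 × 10^5 m³
Unconfined: Δh_u = ΔV/(Sy·A) = 1.2 × 10^5/(0.26 × 1 × 10^7) = 0.04615 m
Confined: Δh_c = ΔV/(S·A) = 1.2 × 10^5/(3.7 × 10^-4 × 1 × 10^7) = 32.43 m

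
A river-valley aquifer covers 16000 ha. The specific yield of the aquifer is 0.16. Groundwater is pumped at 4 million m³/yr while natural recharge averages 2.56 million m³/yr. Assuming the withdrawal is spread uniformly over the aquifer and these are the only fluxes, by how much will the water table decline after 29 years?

A = 16000 ha = 1.6 × 10^8 m²
Net abstraction = 4 − 2.56 = 1.44 million m³/yr
Q_net = 1.44 million m³/yr = 3945 m³/d
t = 29 years = 10580 d
ΔV = Q × t = 3945 m³/d × 10580 d = 4.176 × 10^7 m³
Δh = ΔV / (Sy × A) = 4.176 × 10^7 / (0.16 × 1.6 × 10^8) = 1.631 m

Δh ≈ 1.63 m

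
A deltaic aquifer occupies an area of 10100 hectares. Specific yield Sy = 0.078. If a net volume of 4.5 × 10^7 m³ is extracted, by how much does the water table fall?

Δh ≈ 5.71 m

A = 10100 hectares = 1.01 × 10^8 m²
Δh = ΔV / (Sy × A) = 4.5 × 10^7 m³ / (0.078 × 1.01 × 10^8 m²) = 5.712 m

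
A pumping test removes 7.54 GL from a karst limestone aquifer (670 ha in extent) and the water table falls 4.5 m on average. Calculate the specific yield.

Sy ≈ 0.25

A = 670 ha = 6.7 × 10^6 m²
ΔV = 7.54 GL = 7.54 × 10^6 m³
Sy = ΔV / (A × Δh) = 7.54 × 10^6 m³ / (6.7 × 10^6 m² × 4.5 m) = 0.2501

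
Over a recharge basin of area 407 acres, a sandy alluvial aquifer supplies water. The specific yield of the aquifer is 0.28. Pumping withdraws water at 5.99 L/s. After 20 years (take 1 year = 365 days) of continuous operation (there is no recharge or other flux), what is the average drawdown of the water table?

Δh ≈ 8.19 m

A = 407 acres = 1.647 × 10^6 m²
Q = 5.99 L/s = 517.5 m³/d
t = 20 years = 7300 d
ΔV = Q × t = 517.5 m³/d × 7300 d = 3.778 × 10^6 m³
Δh = ΔV / (Sy × A) = 3.778 × 10^6 / (0.28 × 1.647 × 10^6) = 8.192 m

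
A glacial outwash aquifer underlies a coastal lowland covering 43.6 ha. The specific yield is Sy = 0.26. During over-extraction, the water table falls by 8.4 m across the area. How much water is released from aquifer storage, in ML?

ΔV ≈ 952 ML

A = 43.6 ha = 4.36 × 10^5 m²
ΔV = Sy × A × Δh = 0.26 × 4.36 × 10^5 m² × 8.4 m = 9.522 × 10^5 m³
ΔV = 9.522 × 10^5 m³ = 952.2 ML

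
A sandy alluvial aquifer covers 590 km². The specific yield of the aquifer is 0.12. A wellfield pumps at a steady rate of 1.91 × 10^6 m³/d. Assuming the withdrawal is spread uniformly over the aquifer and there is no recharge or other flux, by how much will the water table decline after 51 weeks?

Δh ≈ 9.63 m

A = 590 km² = 5.9 × 10^8 m²
t = 51 weeks = 357 d
ΔV = Q × t = 1.91 × 10^6 m³/d × 357 d = 6.819 × 10^8 m³
Δh = ΔV / (Sy × A) = 6.819 × 10^8 / (0.12 × 5.9 × 10^8) = 9.631 m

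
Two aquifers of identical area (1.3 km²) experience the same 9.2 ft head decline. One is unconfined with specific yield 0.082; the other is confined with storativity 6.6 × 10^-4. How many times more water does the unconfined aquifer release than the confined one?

ΔV_u / ΔV_c ≈ 124

A = 1.3 km² = 1.3 × 10^6 m²
Δh = 9.2 ft = 2.804 m
Unconfined: ΔV_u = Sy × A × Δh = 0.082 × 1.3 × 10^6 × 2.804 = 2.989 × 10^5 m³
Confined: ΔV_c = S × A × Δh = 6.6 × 10^-4 × 1.3 × 10^6 × 2.804 = 2406 m³
Ratio = ΔV_u / ΔV_c = Sy / S = 0.082 / 6.6 × 10^-4 = 124.2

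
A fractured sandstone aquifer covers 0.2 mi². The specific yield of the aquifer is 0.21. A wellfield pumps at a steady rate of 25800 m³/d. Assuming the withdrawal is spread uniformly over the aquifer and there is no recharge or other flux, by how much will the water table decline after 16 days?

A = 0.2 mi² = 5.18 × 10^5 m²
ΔV = Q × t = 25800 m³/d × 16 d = 4.128 × 10^5 m³
Δh = ΔV / (Sy × A) = 4.128 × 10^5 / (0.21 × 5.18 × 10^5) = 3.795 m

Δh ≈ 3.79 m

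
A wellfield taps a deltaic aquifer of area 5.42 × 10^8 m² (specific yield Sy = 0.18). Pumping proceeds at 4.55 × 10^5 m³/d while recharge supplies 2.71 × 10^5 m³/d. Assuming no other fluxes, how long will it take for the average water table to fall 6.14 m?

ΔV = Sy × A × Δh = 0.18 × 5.42 × 10^8 × 6.14 = 5.99 × 10^8 m³
Net withdrawal = 4.55 × 10^5 − 2.71 × 10^5 = 1.84 × 10^5 m³/d
t = ΔV / Q = 5.99 × 10^8 m³ / 1.84 × 10^5 m³/d = 3256 d

t ≈ 3260 days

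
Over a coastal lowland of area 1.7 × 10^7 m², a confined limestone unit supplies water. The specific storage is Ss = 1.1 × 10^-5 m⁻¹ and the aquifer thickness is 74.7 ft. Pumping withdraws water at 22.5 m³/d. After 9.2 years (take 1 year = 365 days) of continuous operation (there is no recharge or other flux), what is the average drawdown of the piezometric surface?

Δh ≈ 17.7 m

b = 74.7 ft = 22.77 m
S = Ss × b = 1.1 × 10^-5 m⁻¹ × 22.77 m = 2.505 × 10^-4
t = 9.2 years = 3358 d
ΔV = Q × t = 22.5 m³/d × 3358 d = 75550 m³
Δh = ΔV / (S × A) = 75550 / (2.505 × 10^-4 × 1.7 × 10^7) = 17.75 m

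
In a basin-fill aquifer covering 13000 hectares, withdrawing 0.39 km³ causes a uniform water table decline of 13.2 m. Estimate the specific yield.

Sy ≈ 0.23

A = 13000 hectares = 1.3 × 10^8 m²
ΔV = 0.39 km³ = 3.9 × 10^8 m³
Sy = ΔV / (A × Δh) = 3.9 × 10^8 m³ / (1.3 × 10^8 m² × 13.2 m) = 0.2273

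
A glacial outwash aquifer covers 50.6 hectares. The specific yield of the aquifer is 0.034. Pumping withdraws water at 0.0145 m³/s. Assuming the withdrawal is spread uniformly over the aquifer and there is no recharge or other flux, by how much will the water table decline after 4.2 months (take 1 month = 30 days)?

A = 50.6 hectares = 5.06 × 10^5 m²
Q = 0.0145 m³/s = 1253 m³/d
t = 4.2 months = 126 d
ΔV = Q × t = 1253 m³/d × 126 d = 1.579 × 10^5 m³
Δh = ΔV / (Sy × A) = 1.579 × 10^5 / (0.034 × 5.06 × 10^5) = 9.175 m

Δh ≈ 9.18 m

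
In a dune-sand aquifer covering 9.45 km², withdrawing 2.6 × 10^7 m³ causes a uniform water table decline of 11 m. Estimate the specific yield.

A = 9.45 km² = 9.45 × 10^6 m²
Sy = ΔV / (A × Δh) = 2.6 × 10^7 m³ / (9.45 × 10^6 m² × 11 m) = 0.2501

Sy ≈ 0.25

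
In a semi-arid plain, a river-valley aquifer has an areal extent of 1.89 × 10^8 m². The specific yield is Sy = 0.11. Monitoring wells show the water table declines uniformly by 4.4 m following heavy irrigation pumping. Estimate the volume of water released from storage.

ΔV = Sy × A × Δh = 0.11 × 1.89 × 10^8 m² × 4.4 m = 9.148 × 10^7 m³

ΔV ≈ 9.15 × 10^7 m³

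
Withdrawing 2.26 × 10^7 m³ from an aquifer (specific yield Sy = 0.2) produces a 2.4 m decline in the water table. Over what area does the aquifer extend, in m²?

A ≈ 4.71 × 10^7 m²

A = ΔV / (Sy × Δh) = 2.26 × 10^7 / (0.2 × 2.4) = 4.708 × 10^7 m²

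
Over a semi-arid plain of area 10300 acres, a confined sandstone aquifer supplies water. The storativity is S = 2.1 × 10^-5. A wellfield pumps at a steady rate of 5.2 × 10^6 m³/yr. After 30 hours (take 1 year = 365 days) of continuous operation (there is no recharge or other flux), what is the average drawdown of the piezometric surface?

A = 10300 acres = 4.168 × 10^7 m²
Q = 5.2 × 10^6 m³/yr = 14250 m³/d
t = 30 hours = 1.25 d
ΔV = Q × t = 14250 m³/d × 1.25 d = 17810 m³
Δh = ΔV / (S × A) = 17810 / (2.1 × 10^-5 × 4.168 × 10^7) = 20.34 m

Δh ≈ 20.3 m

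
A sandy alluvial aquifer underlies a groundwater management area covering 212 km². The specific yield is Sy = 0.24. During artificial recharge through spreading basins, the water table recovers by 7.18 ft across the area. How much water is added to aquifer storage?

ΔV ≈ 1.11 × 10^8 m³

A = 212 km² = 2.12 × 10^8 m²
Δh = 7.18 ft = 2.188 m
ΔV = Sy × A × Δh = 0.24 × 2.12 × 10^8 m² × 2.188 m = 1.113 × 10^8 m³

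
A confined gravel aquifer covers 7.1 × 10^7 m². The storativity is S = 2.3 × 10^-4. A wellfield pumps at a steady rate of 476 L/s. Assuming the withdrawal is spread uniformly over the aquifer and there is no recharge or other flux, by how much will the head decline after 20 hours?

Δh ≈ 2.1 m

Q = 476 L/s = 41130 m³/d
t = 20 hours = 0.8333 d
ΔV = Q × t = 41130 m³/d × 0.8333 d = 34270 m³
Δh = ΔV / (S × A) = 34270 / (2.3 × 10^-4 × 7.1 × 10^7) = 2.099 m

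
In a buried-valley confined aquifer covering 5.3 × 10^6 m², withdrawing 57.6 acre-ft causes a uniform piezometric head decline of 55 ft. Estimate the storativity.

S ≈ 8 × 10^-4

Δh = 55 ft = 16.76 m
ΔV = 57.6 acre-ft = 71050 m³
S = ΔV / (A × Δh) = 71050 m³ / (5.3 × 10^6 m² × 16.76 m) = 7.997 × 10^-4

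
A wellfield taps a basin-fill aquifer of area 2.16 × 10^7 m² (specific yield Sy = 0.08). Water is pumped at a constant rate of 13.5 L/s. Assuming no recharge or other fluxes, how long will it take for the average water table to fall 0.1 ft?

t ≈ 45.2 days

Δh = 0.1 ft = 0.03048 m
ΔV = Sy × A × Δh = 0.08 × 2.16 × 10^7 × 0.03048 = 52670 m³
Q = 13.5 L/s = 1166 m³/d
t = ΔV / Q = 52670 m³ / 1166 m³/d = 45.16 d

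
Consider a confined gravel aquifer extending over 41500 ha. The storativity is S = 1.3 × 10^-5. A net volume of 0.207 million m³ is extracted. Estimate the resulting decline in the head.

A = 41500 ha = 4.15 × 10^8 m²
ΔV = 0.207 million m³ = 2.07 × 10^5 m³
Δh = ΔV / (S × A) = 2.07 × 10^5 m³ / (1.3 × 10^-5 × 4.15 × 10^8 m²) = 38.37 m

Δh ≈ 38.4 m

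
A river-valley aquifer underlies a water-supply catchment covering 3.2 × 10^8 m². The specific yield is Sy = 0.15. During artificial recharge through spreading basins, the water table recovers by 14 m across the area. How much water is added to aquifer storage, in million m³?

ΔV ≈ 672 million m³

ΔV = Sy × A × Δh = 0.15 × 3.2 × 10^8 m² × 14 m = 6.72 × 10^8 m³
ΔV = 6.72 × 10^8 m³ = 672 million m³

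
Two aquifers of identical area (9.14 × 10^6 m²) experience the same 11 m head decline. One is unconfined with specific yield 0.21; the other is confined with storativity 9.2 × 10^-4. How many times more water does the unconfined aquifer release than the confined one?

Unconfined: ΔV_u = Sy × A × Δh = 0.21 × 9.14 × 10^6 × 11 = 2.111 × 10^7 m³
Confined: ΔV_c = S × A × Δh = 9.2 × 10^-4 × 9.14 × 10^6 × 11 = 92500 m³
Ratio = ΔV_u / ΔV_c = Sy / S = 0.21 / 9.2 × 10^-4 = 228.3

ΔV_u / ΔV_c ≈ 228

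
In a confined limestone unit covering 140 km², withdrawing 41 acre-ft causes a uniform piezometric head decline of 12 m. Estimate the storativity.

A = 140 km² = 1.4 × 10^8 m²
ΔV = 41 acre-ft = 50570 m³
S = ΔV / (A × Δh) = 50570 m³ / (1.4 × 10^8 m² × 12 m) = 3.01 × 10^-5

S ≈ 3 × 10^-5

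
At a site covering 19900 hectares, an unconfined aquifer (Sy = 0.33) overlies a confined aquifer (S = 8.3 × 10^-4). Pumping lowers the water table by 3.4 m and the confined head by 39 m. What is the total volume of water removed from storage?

ΔV ≈ 2.3 × 10^8 m³

A = 19900 hectares = 1.99 × 10^8 m²
Unconfined: ΔV_u = Sy × A × Δh_u = 0.33 × 1.99 × 10^8 × 3.4 = 2.233 × 10^8 m³
Confined: ΔV_c = S × A × Δh_c = 8.3 × 10^-4 × 1.99 × 10^8 × 39 = 6.442 × 10^6 m³
Total ΔV = 2.233 × 10^8 + 6.442 × 10^6 = 2.297 × 10^8 m³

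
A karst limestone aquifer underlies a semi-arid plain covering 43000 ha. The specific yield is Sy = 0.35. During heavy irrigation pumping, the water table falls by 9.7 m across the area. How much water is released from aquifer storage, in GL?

ΔV ≈ 1460 GL

A = 43000 ha = 4.3 × 10^8 m²
ΔV = Sy × A × Δh = 0.35 × 4.3 × 10^8 m² × 9.7 m = 1.46 × 10^9 m³
ΔV = 1.46 × 10^9 m³ = 1460 GL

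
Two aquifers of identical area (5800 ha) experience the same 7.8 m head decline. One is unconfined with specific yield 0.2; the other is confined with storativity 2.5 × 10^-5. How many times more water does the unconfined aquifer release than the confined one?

A = 5800 ha = 5.8 × 10^7 m²
Unconfined: ΔV_u = Sy × A × Δh = 0.2 × 5.8 × 10^7 × 7.8 = 9.048 × 10^7 m³
Confined: ΔV_c = S × A × Δh = 2.5 × 10^-5 × 5.8 × 10^7 × 7.8 = 11310 m³
Ratio = ΔV_u / ΔV_c = Sy / S = 0.2 / 2.5 × 10^-5 = 8000

ΔV_u / ΔV_c ≈ 8000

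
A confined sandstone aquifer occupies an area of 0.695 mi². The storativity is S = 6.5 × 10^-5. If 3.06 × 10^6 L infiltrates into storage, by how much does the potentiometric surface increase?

Δh ≈ 26.2 m

A = 0.695 mi² = 1.8 × 10^6 m²
ΔV = 3.06 × 10^6 L = 3060 m³
Δh = ΔV / (S × A) = 3060 m³ / (6.5 × 10^-5 × 1.8 × 10^6 m²) = 26.15 m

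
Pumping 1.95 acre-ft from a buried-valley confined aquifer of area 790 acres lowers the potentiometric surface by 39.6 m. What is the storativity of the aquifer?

A = 790 acres = 3.197 × 10^6 m²
ΔV = 1.95 acre-ft = 2405 m³
S = ΔV / (A × Δh) = 2405 m³ / (3.197 × 10^6 m² × 39.6 m) = 1.9 × 10^-5

S ≈ 1.9 × 10^-5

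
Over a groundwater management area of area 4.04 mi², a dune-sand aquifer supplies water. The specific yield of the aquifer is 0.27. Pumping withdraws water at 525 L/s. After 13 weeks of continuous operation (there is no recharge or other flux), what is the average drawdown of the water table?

A = 4.04 mi² = 1.046 × 10^7 m²
Q = 525 L/s = 45360 m³/d
t = 13 weeks = 91 d
ΔV = Q × t = 45360 m³/d × 91 d = 4.128 × 10^6 m³
Δh = ΔV / (Sy × A) = 4.128 × 10^6 / (0.27 × 1.046 × 10^7) = 1.461 m

Δh ≈ 1.46 m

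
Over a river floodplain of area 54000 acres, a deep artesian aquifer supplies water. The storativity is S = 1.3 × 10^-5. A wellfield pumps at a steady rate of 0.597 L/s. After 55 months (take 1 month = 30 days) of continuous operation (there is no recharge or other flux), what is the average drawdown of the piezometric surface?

Δh ≈ 30 m

A = 54000 acres = 2.185 × 10^8 m²
Q = 0.597 L/s = 51.58 m³/d
t = 55 months = 1650 d
ΔV = Q × t = 51.58 m³/d × 1650 d = 85110 m³
Δh = ΔV / (S × A) = 85110 / (1.3 × 10^-5 × 2.185 × 10^8) = 29.96 m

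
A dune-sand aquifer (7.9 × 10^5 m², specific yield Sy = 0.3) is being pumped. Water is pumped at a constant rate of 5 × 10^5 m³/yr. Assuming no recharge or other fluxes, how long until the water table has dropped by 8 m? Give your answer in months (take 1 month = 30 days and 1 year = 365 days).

t ≈ 46.1 months

ΔV = Sy × A × Δh = 0.3 × 7.9 × 10^5 × 8 = 1.896 × 10^6 m³
Q = 5 × 10^5 m³/yr = 1370 m³/d
t = ΔV / Q = 1.896 × 10^6 m³ / 1370 m³/d = 1384 d
t = 1384 d ≈ 46.14 months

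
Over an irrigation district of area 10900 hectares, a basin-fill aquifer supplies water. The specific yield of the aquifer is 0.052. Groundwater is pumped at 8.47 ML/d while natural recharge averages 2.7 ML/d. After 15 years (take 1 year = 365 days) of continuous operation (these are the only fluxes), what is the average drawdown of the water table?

Δh ≈ 5.57 m

A = 10900 hectares = 1.09 × 10^8 m²
Net abstraction = 8.47 − 2.7 = 5.77 ML/d
Q_net = 5.77 ML/d = 5770 m³/d
t = 15 years = 5475 d
ΔV = Q × t = 5770 m³/d × 5475 d = 3.159 × 10^7 m³
Δh = ΔV / (Sy × A) = 3.159 × 10^7 / (0.052 × 1.09 × 10^8) = 5.574 m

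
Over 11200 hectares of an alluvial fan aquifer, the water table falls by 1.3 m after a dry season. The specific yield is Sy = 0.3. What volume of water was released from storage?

ΔV ≈ 4.37 × 10^7 m³

A = 11200 hectares = 1.12 × 10^8 m²
ΔV = Sy × A × Δh = 0.3 × 1.12 × 10^8 m² × 1.3 m = 4.368 × 10^7 m³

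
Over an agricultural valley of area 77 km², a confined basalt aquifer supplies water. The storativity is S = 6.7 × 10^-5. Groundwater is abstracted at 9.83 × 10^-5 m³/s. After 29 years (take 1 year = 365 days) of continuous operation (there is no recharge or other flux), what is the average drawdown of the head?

Δh ≈ 17.4 m

A = 77 km² = 7.7 × 10^7 m²
Q = 9.83 × 10^-5 m³/s = 8.493 m³/d
t = 29 years = 10580 d
ΔV = Q × t = 8.493 m³/d × 10580 d = 89900 m³
Δh = ΔV / (S × A) = 89900 / (6.7 × 10^-5 × 7.7 × 10^7) = 17.43 m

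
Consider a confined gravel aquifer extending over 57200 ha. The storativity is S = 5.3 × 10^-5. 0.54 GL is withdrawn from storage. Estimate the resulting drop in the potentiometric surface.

Δh ≈ 17.8 m

A = 57200 ha = 5.72 × 10^8 m²
ΔV = 0.54 GL = 5.4 × 10^5 m³
Δh = ΔV / (S × A) = 5.4 × 10^5 m³ / (5.3 × 10^-5 × 5.72 × 10^8 m²) = 17.81 m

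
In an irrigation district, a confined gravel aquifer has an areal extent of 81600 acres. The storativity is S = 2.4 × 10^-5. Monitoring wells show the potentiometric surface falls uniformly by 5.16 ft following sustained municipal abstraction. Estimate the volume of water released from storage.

A = 81600 acres = 3.302 × 10^8 m²
Δh = 5.16 ft = 1.573 m
ΔV = S × A × Δh = 2.4 × 10^-5 × 3.302 × 10^8 m² × 1.573 m = 12460 m³

ΔV ≈ 12500 m³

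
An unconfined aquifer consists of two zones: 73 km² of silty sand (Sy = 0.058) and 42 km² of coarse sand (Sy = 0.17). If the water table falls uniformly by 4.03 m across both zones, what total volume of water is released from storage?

ΔV ≈ 4.58 × 10^7 m³

A₁ = 73 km² = 7.3 × 10^7 m²; A₂ = 42 km² = 4.2 × 10^7 m²
ΔV₁ = 0.058 × 7.3 × 10^7 × 4.03 = 1.706 × 10^7 m³
ΔV₂ = 0.17 × 4.2 × 10^7 × 4.03 = 2.877 × 10^7 m³
ΔV = ΔV₁ + ΔV₂ = 4.584 × 10^7 m³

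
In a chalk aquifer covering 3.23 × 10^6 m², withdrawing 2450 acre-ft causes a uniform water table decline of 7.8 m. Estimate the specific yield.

ΔV = 2450 acre-ft = 3.022 × 10^6 m³
Sy = ΔV / (A × Δh) = 3.022 × 10^6 m³ / (3.23 × 10^6 m² × 7.8 m) = 0.12

Sy ≈ 0.12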